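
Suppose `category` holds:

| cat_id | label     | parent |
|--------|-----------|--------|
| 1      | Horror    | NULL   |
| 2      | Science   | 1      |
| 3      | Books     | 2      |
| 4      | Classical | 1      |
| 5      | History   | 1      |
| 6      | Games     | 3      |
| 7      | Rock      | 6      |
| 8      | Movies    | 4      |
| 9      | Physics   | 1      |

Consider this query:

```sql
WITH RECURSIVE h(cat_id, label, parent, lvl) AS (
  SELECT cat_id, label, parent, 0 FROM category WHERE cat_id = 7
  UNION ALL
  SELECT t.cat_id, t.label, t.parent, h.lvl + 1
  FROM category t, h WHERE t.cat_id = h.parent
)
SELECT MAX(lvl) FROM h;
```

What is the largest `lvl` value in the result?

4

Base: cat_id=7 (Rock), parent=6, lvl 0.
Iteration 1: join on cat_id=6 -> Games (id 6, parent=3, lvl 1).
Iteration 2: join on cat_id=3 -> Books (id 3, parent=2, lvl 2).
Iteration 3: join on cat_id=2 -> Science (id 2, parent=1, lvl 3).
Iteration 4: join on cat_id=1 -> Horror (id 1, parent=NULL, lvl 4).
Iteration 5: parent is NULL; no match; recursion stops.
lvl values: 0, 1, 2, 3, 4; the maximum is 4.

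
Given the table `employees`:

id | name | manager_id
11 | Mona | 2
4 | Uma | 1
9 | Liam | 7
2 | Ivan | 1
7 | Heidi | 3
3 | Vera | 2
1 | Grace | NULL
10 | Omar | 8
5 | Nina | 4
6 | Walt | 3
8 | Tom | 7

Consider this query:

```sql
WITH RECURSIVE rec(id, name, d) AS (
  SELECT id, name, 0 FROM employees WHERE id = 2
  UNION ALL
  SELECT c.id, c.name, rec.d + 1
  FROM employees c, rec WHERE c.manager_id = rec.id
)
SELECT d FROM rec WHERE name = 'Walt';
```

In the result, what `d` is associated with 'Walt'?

Base: id=2 (Ivan) at d 0.
Iteration 1: rows with manager_id in {2} -> Vera (id 3, d 1), Mona (id 11, d 1).
Iteration 2: rows with manager_id in {3,11} -> Walt (id 6, d 2), Heidi (id 7, d 2).
Iteration 3: rows with manager_id in {6,7} -> Tom (id 8, d 3), Liam (id 9, d 3).
Iteration 4: rows with manager_id in {8,9} -> Omar (id 10, d 4).
Iteration 5: no rows with manager_id in {10}; recursion stops.

2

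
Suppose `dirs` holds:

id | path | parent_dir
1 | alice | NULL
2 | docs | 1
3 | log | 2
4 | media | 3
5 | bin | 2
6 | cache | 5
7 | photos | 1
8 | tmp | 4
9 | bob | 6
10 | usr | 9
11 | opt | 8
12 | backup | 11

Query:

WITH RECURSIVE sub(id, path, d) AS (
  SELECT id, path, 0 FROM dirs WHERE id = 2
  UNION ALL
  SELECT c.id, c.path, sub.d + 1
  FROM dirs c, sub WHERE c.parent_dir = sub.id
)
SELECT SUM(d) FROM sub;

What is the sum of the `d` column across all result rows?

25

Base: id=2 (docs) at d 0.
Iteration 1: rows with parent_dir in {2} -> log (id 3, d 1), bin (id 5, d 1).
Iteration 2: rows with parent_dir in {3,5} -> media (id 4, d 2), cache (id 6, d 2).
Iteration 3: rows with parent_dir in {4,6} -> tmp (id 8, d 3), bob (id 9, d 3).
Iteration 4: rows with parent_dir in {8,9} -> usr (id 10, d 4), opt (id 11, d 4).
Iteration 5: rows with parent_dir in {10,11} -> backup (id 12, d 5).
Iteration 6: no rows with parent_dir in {12}; recursion stops.
SUM(d) = 0 + 1 + 1 + 2 + 2 + 3 + 3 + 4 + 4 + 5 = 25.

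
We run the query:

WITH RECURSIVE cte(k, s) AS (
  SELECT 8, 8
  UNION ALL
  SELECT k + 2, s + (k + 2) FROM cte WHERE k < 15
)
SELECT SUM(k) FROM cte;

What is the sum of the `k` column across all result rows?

60

Base: k=8, s=8.
Iteration 1: 8 < 15 holds -> k = 8 + 2 = 10, s = 8 + 10 = 18.
Iteration 2: 10 < 15 holds -> k = 10 + 2 = 12, s = 18 + 12 = 30.
Iteration 3: 12 < 15 holds -> k = 12 + 2 = 14, s = 30 + 14 = 44.
Iteration 4: 14 < 15 holds -> k = 14 + 2 = 16, s = 44 + 16 = 60.
Iteration 5: 16 < 15 fails; recursion stops.
SUM(k) = 8 + 10 + 12 + 14 + 16 = 60.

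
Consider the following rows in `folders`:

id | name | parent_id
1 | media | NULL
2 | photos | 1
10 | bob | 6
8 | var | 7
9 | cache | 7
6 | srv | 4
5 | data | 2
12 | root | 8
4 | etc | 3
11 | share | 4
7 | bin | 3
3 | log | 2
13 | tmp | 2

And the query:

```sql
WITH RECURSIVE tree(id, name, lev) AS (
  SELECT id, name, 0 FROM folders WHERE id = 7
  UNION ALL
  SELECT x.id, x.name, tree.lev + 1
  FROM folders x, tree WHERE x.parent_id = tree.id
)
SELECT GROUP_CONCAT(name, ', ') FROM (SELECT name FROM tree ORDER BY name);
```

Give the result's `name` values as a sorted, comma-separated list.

bin, cache, root, var

Base: id=7 (bin) at lev 0.
Iteration 1: rows with parent_id in {7} -> var (id 8, lev 1), cache (id 9, lev 1).
Iteration 2: rows with parent_id in {8,9} -> root (id 12, lev 2).
Iteration 3: no rows with parent_id in {12}; recursion stops.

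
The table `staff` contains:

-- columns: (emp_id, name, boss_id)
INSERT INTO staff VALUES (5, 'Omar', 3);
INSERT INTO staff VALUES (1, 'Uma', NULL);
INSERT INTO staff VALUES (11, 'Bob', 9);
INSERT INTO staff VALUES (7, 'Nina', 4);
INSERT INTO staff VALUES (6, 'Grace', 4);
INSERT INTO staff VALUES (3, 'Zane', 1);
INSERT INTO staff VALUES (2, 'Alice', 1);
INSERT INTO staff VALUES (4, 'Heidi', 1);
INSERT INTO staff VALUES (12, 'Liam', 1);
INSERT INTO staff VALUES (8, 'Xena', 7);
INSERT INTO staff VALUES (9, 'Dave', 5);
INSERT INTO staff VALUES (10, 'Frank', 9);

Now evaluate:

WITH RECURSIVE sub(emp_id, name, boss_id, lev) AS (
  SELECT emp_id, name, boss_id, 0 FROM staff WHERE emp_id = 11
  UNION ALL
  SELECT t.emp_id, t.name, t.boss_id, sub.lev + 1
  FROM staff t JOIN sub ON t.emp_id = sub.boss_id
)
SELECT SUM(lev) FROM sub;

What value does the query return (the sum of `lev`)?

Base: emp_id=11 (Bob), boss_id=9, lev 0.
Iteration 1: join on emp_id=9 -> Dave (id 9, boss_id=5, lev 1).
Iteration 2: join on emp_id=5 -> Omar (id 5, boss_id=3, lev 2).
Iteration 3: join on emp_id=3 -> Zane (id 3, boss_id=1, lev 3).
Iteration 4: join on emp_id=1 -> Uma (id 1, boss_id=NULL, lev 4).
Iteration 5: boss_id is NULL; no match; recursion stops.
SUM(lev) = 0 + 1 + 2 + 3 + 4 = 10.

10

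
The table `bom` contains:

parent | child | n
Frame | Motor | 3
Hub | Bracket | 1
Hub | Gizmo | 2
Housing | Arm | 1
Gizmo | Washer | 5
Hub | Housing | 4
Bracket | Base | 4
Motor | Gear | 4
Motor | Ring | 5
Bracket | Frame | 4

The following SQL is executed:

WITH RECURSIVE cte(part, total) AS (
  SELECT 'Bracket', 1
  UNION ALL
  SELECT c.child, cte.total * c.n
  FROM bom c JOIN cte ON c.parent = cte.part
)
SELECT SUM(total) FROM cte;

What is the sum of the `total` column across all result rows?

Base: (Bracket, total=1).
Iteration 1: components of {Bracket} -> Base = 1*4 = 4, Frame = 1*4 = 4.
Iteration 2: components of {Base,Frame} -> Motor = 4*3 = 12.
Iteration 3: components of {Motor} -> Gear = 12*4 = 48, Ring = 12*5 = 60.
Iteration 4: no further components; recursion stops.
SUM(total) = 1 + 4 + 4 + 12 + 60 + 48 = 129.

129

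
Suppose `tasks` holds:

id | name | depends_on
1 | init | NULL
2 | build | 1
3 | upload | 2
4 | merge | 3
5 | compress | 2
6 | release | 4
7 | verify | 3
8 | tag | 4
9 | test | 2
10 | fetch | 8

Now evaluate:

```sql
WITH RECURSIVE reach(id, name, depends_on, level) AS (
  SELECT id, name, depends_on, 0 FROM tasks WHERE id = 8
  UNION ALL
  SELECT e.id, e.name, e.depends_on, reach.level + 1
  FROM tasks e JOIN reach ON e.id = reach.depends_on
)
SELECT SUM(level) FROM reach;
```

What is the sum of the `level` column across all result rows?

10

Base: id=8 (tag), depends_on=4, level 0.
Iteration 1: join on id=4 -> merge (id 4, depends_on=3, level 1).
Iteration 2: join on id=3 -> upload (id 3, depends_on=2, level 2).
Iteration 3: join on id=2 -> build (id 2, depends_on=1, level 3).
Iteration 4: join on id=1 -> init (id 1, depends_on=NULL, level 4).
Iteration 5: depends_on is NULL; no match; recursion stops.
SUM(level) = 0 + 1 + 2 + 3 + 4 = 10.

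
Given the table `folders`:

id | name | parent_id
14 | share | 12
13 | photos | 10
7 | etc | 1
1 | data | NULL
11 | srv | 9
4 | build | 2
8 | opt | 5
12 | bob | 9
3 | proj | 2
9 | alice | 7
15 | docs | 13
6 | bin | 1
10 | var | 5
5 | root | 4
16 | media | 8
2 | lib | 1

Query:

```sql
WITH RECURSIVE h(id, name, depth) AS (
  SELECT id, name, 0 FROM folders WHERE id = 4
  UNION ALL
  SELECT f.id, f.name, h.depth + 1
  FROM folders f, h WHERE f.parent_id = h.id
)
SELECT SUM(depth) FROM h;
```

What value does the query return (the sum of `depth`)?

15

Base: id=4 (build) at depth 0.
Iteration 1: rows with parent_id in {4} -> root (id 5, depth 1).
Iteration 2: rows with parent_id in {5} -> opt (id 8, depth 2), var (id 10, depth 2).
Iteration 3: rows with parent_id in {8,10} -> photos (id 13, depth 3), media (id 16, depth 3).
Iteration 4: rows with parent_id in {13,16} -> docs (id 15, depth 4).
Iteration 5: no rows with parent_id in {15}; recursion stops.
SUM(depth) = 0 + 1 + 2 + 2 + 3 + 3 + 4 = 15.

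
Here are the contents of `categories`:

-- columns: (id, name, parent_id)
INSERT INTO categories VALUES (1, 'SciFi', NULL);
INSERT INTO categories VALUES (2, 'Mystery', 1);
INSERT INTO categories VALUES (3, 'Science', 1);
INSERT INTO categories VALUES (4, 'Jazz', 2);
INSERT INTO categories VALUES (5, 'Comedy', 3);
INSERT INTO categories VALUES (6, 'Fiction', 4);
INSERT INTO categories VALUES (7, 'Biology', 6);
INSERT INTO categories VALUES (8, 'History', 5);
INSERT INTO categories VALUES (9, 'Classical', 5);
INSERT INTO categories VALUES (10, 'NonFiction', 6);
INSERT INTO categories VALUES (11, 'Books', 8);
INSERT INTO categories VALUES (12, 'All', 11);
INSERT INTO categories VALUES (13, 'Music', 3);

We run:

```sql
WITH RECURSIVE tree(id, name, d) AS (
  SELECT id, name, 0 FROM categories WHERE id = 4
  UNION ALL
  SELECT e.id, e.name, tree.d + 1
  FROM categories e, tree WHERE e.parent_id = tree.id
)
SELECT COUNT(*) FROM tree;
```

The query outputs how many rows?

4

Base: id=4 (Jazz) at d 0.
Iteration 1: rows with parent_id in {4} -> Fiction (id 6, d 1).
Iteration 2: rows with parent_id in {6} -> Biology (id 7, d 2), NonFiction (id 10, d 2).
Iteration 3: no rows with parent_id in {7,10}; recursion stops.
Total rows emitted: 4.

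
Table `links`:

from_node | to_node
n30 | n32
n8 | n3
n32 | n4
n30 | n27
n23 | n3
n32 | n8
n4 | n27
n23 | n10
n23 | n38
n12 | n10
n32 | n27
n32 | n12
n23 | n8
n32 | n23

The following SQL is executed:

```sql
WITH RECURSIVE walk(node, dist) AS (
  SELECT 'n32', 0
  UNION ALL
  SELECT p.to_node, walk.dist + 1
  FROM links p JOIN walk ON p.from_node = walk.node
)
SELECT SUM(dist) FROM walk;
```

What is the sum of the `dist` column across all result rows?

22

Base: (n32, dist=0).
Iteration 1: edges from {n32} -> (n12, dist=1), (n23, dist=1), (n27, dist=1), (n4, dist=1), (n8, dist=1).
Iteration 2: edges from {n12,n23,n27,n4,n8} -> (n10, dist=2) x2, (n27, dist=2), (n3, dist=2) x2, (n38, dist=2), (n8, dist=2). [UNION ALL keeps all 7 new rows, including repeats]
Iteration 3: edges from {n10,n27,n3,n38,n8} -> (n3, dist=3).
Iteration 4: no outgoing edges from {n3}; recursion stops.
SUM(dist) = 0 + 1 + 1 + 1 + 1 + 1 + 2 + 2 + 2 + 2 + 2 + 2 + 2 + 3 = 22.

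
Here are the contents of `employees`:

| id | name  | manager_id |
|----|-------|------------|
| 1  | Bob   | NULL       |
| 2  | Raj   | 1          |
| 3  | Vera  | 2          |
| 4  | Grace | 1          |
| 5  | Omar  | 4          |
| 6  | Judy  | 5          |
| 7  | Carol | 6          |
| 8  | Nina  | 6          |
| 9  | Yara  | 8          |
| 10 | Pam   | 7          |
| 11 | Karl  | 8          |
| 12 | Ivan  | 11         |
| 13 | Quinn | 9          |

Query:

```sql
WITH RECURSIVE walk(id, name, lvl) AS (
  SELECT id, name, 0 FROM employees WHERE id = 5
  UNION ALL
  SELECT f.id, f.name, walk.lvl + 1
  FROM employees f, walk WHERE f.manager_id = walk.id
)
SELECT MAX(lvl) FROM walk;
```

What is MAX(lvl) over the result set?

Base: id=5 (Omar) at lvl 0.
Iteration 1: rows with manager_id in {5} -> Judy (id 6, lvl 1).
Iteration 2: rows with manager_id in {6} -> Carol (id 7, lvl 2), Nina (id 8, lvl 2).
Iteration 3: rows with manager_id in {7,8} -> Yara (id 9, lvl 3), Pam (id 10, lvl 3), Karl (id 11, lvl 3).
Iteration 4: rows with manager_id in {9,10,11} -> Ivan (id 12, lvl 4), Quinn (id 13, lvl 4).
Iteration 5: no rows with manager_id in {12,13}; recursion stops.
lvl values: 0, 1, 2, 2, 3, 3, 3, 4, 4; the maximum is 4.

4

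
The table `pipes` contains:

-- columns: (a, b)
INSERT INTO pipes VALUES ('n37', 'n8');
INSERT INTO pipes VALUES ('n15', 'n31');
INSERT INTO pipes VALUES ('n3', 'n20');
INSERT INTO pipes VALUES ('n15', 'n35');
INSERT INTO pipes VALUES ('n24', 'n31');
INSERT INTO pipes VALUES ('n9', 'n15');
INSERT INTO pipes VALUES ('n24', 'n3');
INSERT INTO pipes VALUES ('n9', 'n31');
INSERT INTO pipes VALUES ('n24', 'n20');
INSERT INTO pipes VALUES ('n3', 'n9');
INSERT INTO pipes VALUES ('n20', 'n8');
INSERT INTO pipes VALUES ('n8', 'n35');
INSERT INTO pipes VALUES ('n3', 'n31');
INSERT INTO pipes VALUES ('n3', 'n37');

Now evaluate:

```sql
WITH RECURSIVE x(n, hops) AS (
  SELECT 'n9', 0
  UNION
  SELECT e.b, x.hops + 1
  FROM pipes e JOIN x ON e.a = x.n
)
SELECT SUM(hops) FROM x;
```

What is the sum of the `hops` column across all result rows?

6

Base: (n9, hops=0).
Iteration 1: edges from {n9} -> (n15, hops=1), (n31, hops=1).
Iteration 2: edges from {n15,n31} -> (n31, hops=2), (n35, hops=2).
Iteration 3: no outgoing edges from {n31,n35}; recursion stops.
SUM(hops) = 0 + 1 + 1 + 2 + 2 = 6.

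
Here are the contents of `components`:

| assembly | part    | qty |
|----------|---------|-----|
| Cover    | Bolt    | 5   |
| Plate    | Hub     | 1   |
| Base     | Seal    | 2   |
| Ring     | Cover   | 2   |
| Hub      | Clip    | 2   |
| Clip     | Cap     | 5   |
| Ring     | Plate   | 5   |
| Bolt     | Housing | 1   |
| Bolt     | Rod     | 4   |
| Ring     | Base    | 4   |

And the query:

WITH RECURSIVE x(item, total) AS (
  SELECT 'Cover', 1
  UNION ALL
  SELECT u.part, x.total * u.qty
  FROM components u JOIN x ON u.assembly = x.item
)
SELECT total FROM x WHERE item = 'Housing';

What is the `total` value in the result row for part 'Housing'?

Base: (Cover, total=1).
Iteration 1: components of {Cover} -> Bolt = 1*5 = 5.
Iteration 2: components of {Bolt} -> Housing = 5*1 = 5, Rod = 5*4 = 20.
Iteration 3: no further components; recursion stops.

5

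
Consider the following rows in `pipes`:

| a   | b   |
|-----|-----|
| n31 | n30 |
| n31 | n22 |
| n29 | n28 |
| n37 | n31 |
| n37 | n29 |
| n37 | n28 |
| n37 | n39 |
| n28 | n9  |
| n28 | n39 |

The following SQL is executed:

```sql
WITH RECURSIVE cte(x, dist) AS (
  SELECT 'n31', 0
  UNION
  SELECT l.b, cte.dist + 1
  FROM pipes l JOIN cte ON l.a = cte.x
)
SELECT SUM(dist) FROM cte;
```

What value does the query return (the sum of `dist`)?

2

Base: (n31, dist=0).
Iteration 1: edges from {n31} -> (n22, dist=1), (n30, dist=1).
Iteration 2: no outgoing edges from {n22,n30}; recursion stops.
SUM(dist) = 0 + 1 + 1 = 2.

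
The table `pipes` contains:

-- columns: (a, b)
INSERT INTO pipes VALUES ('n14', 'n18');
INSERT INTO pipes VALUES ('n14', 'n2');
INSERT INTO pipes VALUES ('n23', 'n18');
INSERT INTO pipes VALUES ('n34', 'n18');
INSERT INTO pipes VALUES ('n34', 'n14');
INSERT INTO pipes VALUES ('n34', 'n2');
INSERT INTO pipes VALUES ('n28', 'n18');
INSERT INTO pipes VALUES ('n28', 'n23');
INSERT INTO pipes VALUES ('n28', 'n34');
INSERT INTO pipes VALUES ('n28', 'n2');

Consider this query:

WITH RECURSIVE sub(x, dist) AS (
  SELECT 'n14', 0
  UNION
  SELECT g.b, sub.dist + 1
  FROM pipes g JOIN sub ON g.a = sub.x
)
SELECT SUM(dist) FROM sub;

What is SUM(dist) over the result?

2

Base: (n14, dist=0).
Iteration 1: edges from {n14} -> (n18, dist=1), (n2, dist=1).
Iteration 2: no outgoing edges from {n18,n2}; recursion stops.
SUM(dist) = 0 + 1 + 1 = 2.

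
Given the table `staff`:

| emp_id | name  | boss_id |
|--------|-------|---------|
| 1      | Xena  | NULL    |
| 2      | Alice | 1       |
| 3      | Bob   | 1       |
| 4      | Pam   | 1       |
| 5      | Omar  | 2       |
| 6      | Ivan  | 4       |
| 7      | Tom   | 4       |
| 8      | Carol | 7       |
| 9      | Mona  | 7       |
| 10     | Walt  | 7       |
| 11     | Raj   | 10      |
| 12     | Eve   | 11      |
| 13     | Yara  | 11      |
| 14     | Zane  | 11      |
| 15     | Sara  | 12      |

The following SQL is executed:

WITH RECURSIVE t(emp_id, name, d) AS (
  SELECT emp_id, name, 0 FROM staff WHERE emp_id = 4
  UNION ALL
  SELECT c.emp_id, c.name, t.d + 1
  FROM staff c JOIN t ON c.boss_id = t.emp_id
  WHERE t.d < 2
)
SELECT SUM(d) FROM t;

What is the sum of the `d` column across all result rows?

8

Base: emp_id=4 (Pam) at d 0.
Iteration 1: rows with boss_id in {4} -> Ivan (id 6, d 1), Tom (id 7, d 1).
Iteration 2: rows with boss_id in {6,7} -> Carol (id 8, d 2), Mona (id 9, d 2), Walt (id 10, d 2).
Iteration 3: d < 2 fails for all current rows; recursion stops.
SUM(d) = 0 + 1 + 1 + 2 + 2 + 2 = 8.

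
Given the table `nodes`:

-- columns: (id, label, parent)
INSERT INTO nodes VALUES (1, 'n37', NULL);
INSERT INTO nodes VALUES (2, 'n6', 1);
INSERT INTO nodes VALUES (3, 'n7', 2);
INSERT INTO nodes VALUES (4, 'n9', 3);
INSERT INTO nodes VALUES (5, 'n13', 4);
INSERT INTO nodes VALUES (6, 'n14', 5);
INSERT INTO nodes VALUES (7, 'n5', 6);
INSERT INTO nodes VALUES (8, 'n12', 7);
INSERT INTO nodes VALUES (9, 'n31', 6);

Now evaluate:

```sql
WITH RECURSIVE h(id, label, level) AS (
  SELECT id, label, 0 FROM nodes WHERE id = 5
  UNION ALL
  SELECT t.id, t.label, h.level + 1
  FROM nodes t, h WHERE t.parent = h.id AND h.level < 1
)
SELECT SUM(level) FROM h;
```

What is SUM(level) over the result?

1

Base: id=5 (n13) at level 0.
Iteration 1: rows with parent in {5} -> n14 (id 6, level 1).
Iteration 2: level < 1 fails for all current rows; recursion stops.
SUM(level) = 0 + 1 = 1.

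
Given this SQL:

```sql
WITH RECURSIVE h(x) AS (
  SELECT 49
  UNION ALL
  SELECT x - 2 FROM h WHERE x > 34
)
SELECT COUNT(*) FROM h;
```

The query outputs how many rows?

9

Base: x=49.
Iteration 1: 49 > 34 holds -> x = 49 - 2 = 47.
Iteration 2: 47 > 34 holds -> x = 47 - 2 = 45.
Iteration 3: 45 > 34 holds -> x = 45 - 2 = 43.
Iteration 4: 43 > 34 holds -> x = 43 - 2 = 41.
Iteration 5: 41 > 34 holds -> x = 41 - 2 = 39.
Iteration 6: 39 > 34 holds -> x = 39 - 2 = 37.
Iteration 7: 37 > 34 holds -> x = 37 - 2 = 35.
Iteration 8: 35 > 34 holds -> x = 35 - 2 = 33.
Iteration 9: 33 > 34 fails; recursion stops.
Total rows emitted: 9.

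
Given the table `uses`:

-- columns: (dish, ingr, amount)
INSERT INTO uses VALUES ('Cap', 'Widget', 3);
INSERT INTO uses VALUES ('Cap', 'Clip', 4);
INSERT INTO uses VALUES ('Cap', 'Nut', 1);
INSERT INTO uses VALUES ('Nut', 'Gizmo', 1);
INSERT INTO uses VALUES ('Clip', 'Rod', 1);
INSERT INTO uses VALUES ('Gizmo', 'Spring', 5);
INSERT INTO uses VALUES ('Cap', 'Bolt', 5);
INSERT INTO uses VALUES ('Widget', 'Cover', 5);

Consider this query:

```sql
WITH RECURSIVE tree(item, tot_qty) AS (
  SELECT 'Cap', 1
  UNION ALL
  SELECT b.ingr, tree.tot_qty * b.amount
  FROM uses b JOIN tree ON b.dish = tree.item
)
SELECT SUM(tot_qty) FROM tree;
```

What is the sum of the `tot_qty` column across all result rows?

Base: (Cap, tot_qty=1).
Iteration 1: components of {Cap} -> Bolt = 1*5 = 5, Clip = 1*4 = 4, Nut = 1*1 = 1, Widget = 1*3 = 3.
Iteration 2: components of {Bolt,Clip,Nut,Widget} -> Cover = 3*5 = 15, Gizmo = 1*1 = 1, Rod = 4*1 = 4.
Iteration 3: components of {Cover,Gizmo,Rod} -> Spring = 1*5 = 5.
Iteration 4: no further components; recursion stops.
SUM(tot_qty) = 1 + 3 + 4 + 1 + 5 + 15 + 4 + 1 + 5 = 39.

39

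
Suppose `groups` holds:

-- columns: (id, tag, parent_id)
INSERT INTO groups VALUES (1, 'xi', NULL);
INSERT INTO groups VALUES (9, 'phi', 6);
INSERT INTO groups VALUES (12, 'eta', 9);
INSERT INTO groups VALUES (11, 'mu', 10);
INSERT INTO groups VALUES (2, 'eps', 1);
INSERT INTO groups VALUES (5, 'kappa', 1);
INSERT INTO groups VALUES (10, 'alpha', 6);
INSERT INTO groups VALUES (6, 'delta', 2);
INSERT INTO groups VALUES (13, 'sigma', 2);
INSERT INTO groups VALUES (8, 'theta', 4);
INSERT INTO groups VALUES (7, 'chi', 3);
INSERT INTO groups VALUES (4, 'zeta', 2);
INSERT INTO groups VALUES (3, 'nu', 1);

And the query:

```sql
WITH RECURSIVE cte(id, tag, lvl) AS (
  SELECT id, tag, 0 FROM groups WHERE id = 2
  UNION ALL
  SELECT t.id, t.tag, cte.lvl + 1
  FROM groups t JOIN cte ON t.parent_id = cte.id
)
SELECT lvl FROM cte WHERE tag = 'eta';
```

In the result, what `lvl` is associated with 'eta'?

3

Base: id=2 (eps) at lvl 0.
Iteration 1: rows with parent_id in {2} -> zeta (id 4, lvl 1), delta (id 6, lvl 1), sigma (id 13, lvl 1).
Iteration 2: rows with parent_id in {4,6,13} -> theta (id 8, lvl 2), phi (id 9, lvl 2), alpha (id 10, lvl 2).
Iteration 3: rows with parent_id in {8,9,10} -> mu (id 11, lvl 3), eta (id 12, lvl 3).
Iteration 4: no rows with parent_id in {11,12}; recursion stops.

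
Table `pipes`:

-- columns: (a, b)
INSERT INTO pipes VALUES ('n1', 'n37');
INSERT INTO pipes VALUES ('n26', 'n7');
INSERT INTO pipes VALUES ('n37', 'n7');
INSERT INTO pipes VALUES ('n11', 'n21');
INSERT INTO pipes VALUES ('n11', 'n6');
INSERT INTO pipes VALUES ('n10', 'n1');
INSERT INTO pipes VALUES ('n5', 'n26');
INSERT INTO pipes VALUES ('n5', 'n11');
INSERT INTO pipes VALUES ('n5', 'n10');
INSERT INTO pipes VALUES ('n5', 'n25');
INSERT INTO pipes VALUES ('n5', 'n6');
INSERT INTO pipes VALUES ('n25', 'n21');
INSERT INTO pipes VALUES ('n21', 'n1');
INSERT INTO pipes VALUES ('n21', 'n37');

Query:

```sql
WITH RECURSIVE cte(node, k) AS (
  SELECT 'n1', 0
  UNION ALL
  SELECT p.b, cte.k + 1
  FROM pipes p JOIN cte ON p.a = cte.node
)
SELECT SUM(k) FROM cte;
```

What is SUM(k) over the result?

3

Base: (n1, k=0).
Iteration 1: edges from {n1} -> (n37, k=1).
Iteration 2: edges from {n37} -> (n7, k=2).
Iteration 3: no outgoing edges from {n7}; recursion stops.
SUM(k) = 0 + 1 + 2 = 3.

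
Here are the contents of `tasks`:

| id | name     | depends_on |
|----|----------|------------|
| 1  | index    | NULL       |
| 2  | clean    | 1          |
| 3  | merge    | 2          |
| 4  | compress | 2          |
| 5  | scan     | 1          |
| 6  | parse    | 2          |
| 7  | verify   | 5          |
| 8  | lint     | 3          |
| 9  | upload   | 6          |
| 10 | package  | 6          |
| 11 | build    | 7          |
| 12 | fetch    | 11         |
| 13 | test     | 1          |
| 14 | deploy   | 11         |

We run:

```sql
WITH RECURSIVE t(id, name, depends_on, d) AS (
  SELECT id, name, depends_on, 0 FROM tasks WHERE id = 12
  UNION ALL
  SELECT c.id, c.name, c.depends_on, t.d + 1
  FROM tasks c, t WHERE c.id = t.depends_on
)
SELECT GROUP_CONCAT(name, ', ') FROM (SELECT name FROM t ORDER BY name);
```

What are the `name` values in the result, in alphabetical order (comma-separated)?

build, fetch, index, scan, verify

Base: id=12 (fetch), depends_on=11, d 0.
Iteration 1: join on id=11 -> build (id 11, depends_on=7, d 1).
Iteration 2: join on id=7 -> verify (id 7, depends_on=5, d 2).
Iteration 3: join on id=5 -> scan (id 5, depends_on=1, d 3).
Iteration 4: join on id=1 -> index (id 1, depends_on=NULL, d 4).
Iteration 5: depends_on is NULL; no match; recursion stops.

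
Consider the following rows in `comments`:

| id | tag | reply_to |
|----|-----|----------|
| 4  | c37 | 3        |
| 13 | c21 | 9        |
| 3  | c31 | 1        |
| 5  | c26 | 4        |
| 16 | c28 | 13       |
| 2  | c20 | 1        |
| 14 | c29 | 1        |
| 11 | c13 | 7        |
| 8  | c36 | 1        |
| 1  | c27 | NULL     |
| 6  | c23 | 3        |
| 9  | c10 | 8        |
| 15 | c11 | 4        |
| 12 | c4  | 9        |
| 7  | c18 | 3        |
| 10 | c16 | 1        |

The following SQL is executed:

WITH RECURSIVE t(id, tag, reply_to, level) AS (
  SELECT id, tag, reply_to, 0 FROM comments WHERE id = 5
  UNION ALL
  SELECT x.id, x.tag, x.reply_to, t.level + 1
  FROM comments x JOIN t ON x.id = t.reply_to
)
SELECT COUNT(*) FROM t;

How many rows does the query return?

Base: id=5 (c26), reply_to=4, level 0.
Iteration 1: join on id=4 -> c37 (id 4, reply_to=3, level 1).
Iteration 2: join on id=3 -> c31 (id 3, reply_to=1, level 2).
Iteration 3: join on id=1 -> c27 (id 1, reply_to=NULL, level 3).
Iteration 4: reply_to is NULL; no match; recursion stops.
Total rows emitted: 4.

4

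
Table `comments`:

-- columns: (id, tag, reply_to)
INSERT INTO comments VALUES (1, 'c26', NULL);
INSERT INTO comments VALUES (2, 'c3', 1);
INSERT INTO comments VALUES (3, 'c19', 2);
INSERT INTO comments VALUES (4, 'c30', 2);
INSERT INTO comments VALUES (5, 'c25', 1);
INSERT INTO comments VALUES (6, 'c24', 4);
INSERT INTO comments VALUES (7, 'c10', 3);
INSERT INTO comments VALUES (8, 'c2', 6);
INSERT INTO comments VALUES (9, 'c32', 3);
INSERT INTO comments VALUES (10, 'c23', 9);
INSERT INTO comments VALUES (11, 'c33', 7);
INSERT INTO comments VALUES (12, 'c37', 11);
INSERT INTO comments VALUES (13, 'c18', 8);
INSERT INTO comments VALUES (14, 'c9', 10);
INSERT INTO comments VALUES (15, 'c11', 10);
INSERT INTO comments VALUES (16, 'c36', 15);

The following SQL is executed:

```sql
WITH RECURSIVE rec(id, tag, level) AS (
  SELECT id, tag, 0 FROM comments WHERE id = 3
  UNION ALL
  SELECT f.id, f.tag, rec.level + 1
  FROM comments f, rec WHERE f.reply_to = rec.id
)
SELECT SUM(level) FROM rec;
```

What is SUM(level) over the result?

19

Base: id=3 (c19) at level 0.
Iteration 1: rows with reply_to in {3} -> c10 (id 7, level 1), c32 (id 9, level 1).
Iteration 2: rows with reply_to in {7,9} -> c23 (id 10, level 2), c33 (id 11, level 2).
Iteration 3: rows with reply_to in {10,11} -> c37 (id 12, level 3), c9 (id 14, level 3), c11 (id 15, level 3).
Iteration 4: rows with reply_to in {12,14,15} -> c36 (id 16, level 4).
Iteration 5: no rows with reply_to in {16}; recursion stops.
SUM(level) = 0 + 1 + 1 + 2 + 2 + 3 + 3 + 3 + 4 = 19.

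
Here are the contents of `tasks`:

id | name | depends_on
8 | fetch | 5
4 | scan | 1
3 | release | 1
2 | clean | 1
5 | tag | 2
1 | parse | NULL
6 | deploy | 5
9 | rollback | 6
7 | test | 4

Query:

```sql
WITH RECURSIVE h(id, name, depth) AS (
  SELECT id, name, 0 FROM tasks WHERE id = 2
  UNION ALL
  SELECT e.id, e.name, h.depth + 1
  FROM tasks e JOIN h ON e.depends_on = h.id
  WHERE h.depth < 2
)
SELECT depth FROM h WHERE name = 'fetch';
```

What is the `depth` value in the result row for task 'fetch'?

2

Base: id=2 (clean) at depth 0.
Iteration 1: rows with depends_on in {2} -> tag (id 5, depth 1).
Iteration 2: rows with depends_on in {5} -> deploy (id 6, depth 2), fetch (id 8, depth 2).
Iteration 3: depth < 2 fails for all current rows; recursion stops.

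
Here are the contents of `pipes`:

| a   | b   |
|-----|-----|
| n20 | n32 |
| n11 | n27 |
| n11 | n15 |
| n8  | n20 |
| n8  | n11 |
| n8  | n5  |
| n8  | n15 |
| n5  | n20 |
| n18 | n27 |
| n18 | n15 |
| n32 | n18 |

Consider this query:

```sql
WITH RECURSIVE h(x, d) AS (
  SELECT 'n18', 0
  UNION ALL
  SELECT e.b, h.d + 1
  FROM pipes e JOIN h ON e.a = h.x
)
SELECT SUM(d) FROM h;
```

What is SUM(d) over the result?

Base: (n18, d=0).
Iteration 1: edges from {n18} -> (n15, d=1), (n27, d=1).
Iteration 2: no outgoing edges from {n15,n27}; recursion stops.
SUM(d) = 0 + 1 + 1 = 2.

2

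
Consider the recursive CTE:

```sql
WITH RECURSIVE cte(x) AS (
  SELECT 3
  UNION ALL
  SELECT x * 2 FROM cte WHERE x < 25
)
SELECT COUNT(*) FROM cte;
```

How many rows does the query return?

Base: x=3.
Iteration 1: 3 < 25 holds -> x = 3 * 2 = 6.
Iteration 2: 6 < 25 holds -> x = 6 * 2 = 12.
Iteration 3: 12 < 25 holds -> x = 12 * 2 = 24.
Iteration 4: 24 < 25 holds -> x = 24 * 2 = 48.
Iteration 5: 48 < 25 fails; recursion stops.
Total rows emitted: 5.

5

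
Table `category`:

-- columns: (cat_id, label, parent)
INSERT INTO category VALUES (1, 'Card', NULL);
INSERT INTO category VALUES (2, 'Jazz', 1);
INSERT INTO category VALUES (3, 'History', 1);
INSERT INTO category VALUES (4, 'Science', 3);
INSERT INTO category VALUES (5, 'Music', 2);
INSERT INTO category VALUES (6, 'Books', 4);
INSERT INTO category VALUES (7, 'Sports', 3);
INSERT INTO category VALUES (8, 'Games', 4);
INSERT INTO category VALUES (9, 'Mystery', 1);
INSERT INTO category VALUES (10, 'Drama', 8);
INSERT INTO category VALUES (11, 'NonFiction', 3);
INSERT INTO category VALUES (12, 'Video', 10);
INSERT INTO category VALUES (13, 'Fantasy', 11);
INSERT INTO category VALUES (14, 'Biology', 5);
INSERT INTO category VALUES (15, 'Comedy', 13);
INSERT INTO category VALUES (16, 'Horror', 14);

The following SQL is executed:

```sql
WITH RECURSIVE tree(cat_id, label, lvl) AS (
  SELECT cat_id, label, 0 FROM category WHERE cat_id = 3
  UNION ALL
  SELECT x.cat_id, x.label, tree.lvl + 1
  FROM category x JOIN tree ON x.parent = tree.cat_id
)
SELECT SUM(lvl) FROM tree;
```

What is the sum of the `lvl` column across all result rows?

19

Base: cat_id=3 (History) at lvl 0.
Iteration 1: rows with parent in {3} -> Science (id 4, lvl 1), Sports (id 7, lvl 1), NonFiction (id 11, lvl 1).
Iteration 2: rows with parent in {4,7,11} -> Books (id 6, lvl 2), Games (id 8, lvl 2), Fantasy (id 13, lvl 2).
Iteration 3: rows with parent in {6,8,13} -> Drama (id 10, lvl 3), Comedy (id 15, lvl 3).
Iteration 4: rows with parent in {10,15} -> Video (id 12, lvl 4).
Iteration 5: no rows with parent in {12}; recursion stops.
SUM(lvl) = 0 + 1 + 1 + 1 + 2 + 2 + 2 + 3 + 3 + 4 = 19.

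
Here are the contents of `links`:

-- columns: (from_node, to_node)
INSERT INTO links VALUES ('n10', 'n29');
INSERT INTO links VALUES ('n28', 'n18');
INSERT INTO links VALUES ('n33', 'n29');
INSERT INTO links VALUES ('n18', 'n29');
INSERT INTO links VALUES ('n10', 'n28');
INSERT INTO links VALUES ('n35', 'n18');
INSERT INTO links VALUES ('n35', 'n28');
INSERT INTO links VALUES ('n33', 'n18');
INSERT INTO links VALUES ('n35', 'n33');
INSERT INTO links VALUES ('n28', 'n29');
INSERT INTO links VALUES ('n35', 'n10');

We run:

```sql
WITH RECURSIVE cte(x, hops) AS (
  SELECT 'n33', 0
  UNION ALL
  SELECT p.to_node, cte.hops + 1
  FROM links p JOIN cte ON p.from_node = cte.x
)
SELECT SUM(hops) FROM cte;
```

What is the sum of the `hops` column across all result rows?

4

Base: (n33, hops=0).
Iteration 1: edges from {n33} -> (n18, hops=1), (n29, hops=1).
Iteration 2: edges from {n18,n29} -> (n29, hops=2).
Iteration 3: no outgoing edges from {n29}; recursion stops.
SUM(hops) = 0 + 1 + 1 + 2 = 4.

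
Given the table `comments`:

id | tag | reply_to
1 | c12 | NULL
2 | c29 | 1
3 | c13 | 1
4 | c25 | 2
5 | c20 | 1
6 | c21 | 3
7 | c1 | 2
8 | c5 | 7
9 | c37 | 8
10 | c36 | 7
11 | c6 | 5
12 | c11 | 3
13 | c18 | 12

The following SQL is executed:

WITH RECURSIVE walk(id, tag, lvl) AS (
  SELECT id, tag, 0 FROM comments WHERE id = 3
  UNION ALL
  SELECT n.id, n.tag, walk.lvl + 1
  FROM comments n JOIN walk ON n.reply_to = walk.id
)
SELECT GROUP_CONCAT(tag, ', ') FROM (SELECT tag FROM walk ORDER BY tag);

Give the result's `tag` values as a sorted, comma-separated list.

Base: id=3 (c13) at lvl 0.
Iteration 1: rows with reply_to in {3} -> c21 (id 6, lvl 1), c11 (id 12, lvl 1).
Iteration 2: rows with reply_to in {6,12} -> c18 (id 13, lvl 2).
Iteration 3: no rows with reply_to in {13}; recursion stops.

c11, c13, c18, c21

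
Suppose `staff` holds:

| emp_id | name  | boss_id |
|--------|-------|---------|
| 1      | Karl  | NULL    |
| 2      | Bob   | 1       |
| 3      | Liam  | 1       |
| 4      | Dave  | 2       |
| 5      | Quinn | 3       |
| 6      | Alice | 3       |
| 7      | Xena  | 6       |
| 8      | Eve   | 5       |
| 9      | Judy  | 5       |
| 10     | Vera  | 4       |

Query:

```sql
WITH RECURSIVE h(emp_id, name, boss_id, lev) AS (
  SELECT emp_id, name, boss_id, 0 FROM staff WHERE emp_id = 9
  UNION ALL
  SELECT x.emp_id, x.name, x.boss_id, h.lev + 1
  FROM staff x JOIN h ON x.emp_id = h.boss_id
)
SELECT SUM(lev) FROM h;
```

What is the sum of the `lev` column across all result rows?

Base: emp_id=9 (Judy), boss_id=5, lev 0.
Iteration 1: join on emp_id=5 -> Quinn (id 5, boss_id=3, lev 1).
Iteration 2: join on emp_id=3 -> Liam (id 3, boss_id=1, lev 2).
Iteration 3: join on emp_id=1 -> Karl (id 1, boss_id=NULL, lev 3).
Iteration 4: boss_id is NULL; no match; recursion stops.
SUM(lev) = 0 + 1 + 2 + 3 = 6.

6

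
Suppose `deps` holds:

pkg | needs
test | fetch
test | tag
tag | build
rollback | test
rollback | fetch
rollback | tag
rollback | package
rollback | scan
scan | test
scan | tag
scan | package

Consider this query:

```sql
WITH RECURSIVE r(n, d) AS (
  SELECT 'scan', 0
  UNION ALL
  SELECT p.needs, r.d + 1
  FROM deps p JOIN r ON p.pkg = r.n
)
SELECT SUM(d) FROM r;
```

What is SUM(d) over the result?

Base: (scan, d=0).
Iteration 1: edges from {scan} -> (package, d=1), (tag, d=1), (test, d=1).
Iteration 2: edges from {package,tag,test} -> (build, d=2), (fetch, d=2), (tag, d=2).
Iteration 3: edges from {build,fetch,tag} -> (build, d=3).
Iteration 4: no outgoing edges from {build}; recursion stops.
SUM(d) = 0 + 1 + 1 + 1 + 2 + 2 + 2 + 3 = 12.

12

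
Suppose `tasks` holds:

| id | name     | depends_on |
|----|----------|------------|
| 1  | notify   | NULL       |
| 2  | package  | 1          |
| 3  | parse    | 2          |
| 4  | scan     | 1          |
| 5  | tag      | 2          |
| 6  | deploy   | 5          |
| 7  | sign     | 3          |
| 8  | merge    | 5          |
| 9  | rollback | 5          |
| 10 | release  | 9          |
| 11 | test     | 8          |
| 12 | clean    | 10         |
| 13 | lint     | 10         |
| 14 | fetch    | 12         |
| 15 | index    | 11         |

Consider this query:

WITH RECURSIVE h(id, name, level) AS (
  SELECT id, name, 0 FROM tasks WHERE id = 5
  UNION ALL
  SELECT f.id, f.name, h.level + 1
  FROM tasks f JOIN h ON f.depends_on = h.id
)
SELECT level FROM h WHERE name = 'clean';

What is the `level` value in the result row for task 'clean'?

Base: id=5 (tag) at level 0.
Iteration 1: rows with depends_on in {5} -> deploy (id 6, level 1), merge (id 8, level 1), rollback (id 9, level 1).
Iteration 2: rows with depends_on in {6,8,9} -> release (id 10, level 2), test (id 11, level 2).
Iteration 3: rows with depends_on in {10,11} -> clean (id 12, level 3), lint (id 13, level 3), index (id 15, level 3).
Iteration 4: rows with depends_on in {12,13,15} -> fetch (id 14, level 4).
Iteration 5: no rows with depends_on in {14}; recursion stops.

3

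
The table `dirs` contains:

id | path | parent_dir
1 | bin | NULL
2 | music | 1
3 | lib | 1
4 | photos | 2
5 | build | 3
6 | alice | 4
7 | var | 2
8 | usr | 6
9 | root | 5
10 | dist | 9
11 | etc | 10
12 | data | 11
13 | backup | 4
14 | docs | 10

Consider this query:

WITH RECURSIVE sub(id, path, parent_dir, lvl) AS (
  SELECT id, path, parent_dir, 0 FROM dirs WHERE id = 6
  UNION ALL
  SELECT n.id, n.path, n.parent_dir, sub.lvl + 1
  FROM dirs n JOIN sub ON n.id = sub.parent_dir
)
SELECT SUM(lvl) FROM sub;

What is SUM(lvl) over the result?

6

Base: id=6 (alice), parent_dir=4, lvl 0.
Iteration 1: join on id=4 -> photos (id 4, parent_dir=2, lvl 1).
Iteration 2: join on id=2 -> music (id 2, parent_dir=1, lvl 2).
Iteration 3: join on id=1 -> bin (id 1, parent_dir=NULL, lvl 3).
Iteration 4: parent_dir is NULL; no match; recursion stops.
SUM(lvl) = 0 + 1 + 2 + 3 = 6.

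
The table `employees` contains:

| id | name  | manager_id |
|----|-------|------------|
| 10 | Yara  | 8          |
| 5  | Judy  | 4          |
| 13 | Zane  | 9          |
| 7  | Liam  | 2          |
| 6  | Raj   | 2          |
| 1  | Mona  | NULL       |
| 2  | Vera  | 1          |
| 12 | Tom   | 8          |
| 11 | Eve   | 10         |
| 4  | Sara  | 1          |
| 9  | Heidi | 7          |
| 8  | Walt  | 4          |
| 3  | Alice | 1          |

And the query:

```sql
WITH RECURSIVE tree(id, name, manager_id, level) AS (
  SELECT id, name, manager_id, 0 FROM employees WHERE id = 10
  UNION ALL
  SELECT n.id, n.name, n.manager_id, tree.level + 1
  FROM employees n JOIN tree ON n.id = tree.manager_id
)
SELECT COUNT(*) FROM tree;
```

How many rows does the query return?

4

Base: id=10 (Yara), manager_id=8, level 0.
Iteration 1: join on id=8 -> Walt (id 8, manager_id=4, level 1).
Iteration 2: join on id=4 -> Sara (id 4, manager_id=1, level 2).
Iteration 3: join on id=1 -> Mona (id 1, manager_id=NULL, level 3).
Iteration 4: manager_id is NULL; no match; recursion stops.
Total rows emitted: 4.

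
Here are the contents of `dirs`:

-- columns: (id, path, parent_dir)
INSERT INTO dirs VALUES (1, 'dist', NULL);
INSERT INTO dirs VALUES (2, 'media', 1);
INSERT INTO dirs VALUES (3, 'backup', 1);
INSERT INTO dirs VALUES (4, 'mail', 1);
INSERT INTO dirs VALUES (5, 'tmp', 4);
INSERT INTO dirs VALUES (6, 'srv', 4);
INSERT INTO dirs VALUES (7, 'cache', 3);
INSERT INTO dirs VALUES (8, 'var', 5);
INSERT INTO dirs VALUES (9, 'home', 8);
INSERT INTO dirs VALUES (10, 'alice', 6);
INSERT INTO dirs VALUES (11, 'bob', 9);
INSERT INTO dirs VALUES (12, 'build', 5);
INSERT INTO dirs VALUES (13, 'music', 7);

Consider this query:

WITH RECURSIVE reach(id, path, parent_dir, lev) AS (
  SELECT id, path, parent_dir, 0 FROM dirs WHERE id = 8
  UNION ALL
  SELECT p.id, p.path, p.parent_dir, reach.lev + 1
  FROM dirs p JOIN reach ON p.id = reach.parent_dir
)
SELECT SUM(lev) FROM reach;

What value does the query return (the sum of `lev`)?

6

Base: id=8 (var), parent_dir=5, lev 0.
Iteration 1: join on id=5 -> tmp (id 5, parent_dir=4, lev 1).
Iteration 2: join on id=4 -> mail (id 4, parent_dir=1, lev 2).
Iteration 3: join on id=1 -> dist (id 1, parent_dir=NULL, lev 3).
Iteration 4: parent_dir is NULL; no match; recursion stops.
SUM(lev) = 0 + 1 + 2 + 3 = 6.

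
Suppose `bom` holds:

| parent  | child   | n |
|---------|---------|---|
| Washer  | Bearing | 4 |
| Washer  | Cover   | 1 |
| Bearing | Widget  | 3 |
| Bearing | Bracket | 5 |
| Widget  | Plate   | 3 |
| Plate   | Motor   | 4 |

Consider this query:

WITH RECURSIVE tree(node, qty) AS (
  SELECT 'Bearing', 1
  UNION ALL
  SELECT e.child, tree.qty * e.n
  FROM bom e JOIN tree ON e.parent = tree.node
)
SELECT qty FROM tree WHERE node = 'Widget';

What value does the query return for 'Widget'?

Base: (Bearing, qty=1).
Iteration 1: components of {Bearing} -> Bracket = 1*5 = 5, Widget = 1*3 = 3.
Iteration 2: components of {Bracket,Widget} -> Plate = 3*3 = 9.
Iteration 3: components of {Plate} -> Motor = 9*4 = 36.
Iteration 4: no further components; recursion stops.

3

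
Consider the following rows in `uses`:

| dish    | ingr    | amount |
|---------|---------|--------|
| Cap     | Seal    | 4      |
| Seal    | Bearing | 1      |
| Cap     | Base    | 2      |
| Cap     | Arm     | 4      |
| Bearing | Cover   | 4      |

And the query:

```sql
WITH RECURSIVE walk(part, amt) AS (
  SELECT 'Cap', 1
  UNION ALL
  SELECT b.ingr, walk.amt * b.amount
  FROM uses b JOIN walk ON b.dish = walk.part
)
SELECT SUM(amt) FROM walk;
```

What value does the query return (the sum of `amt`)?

Base: (Cap, amt=1).
Iteration 1: components of {Cap} -> Arm = 1*4 = 4, Base = 1*2 = 2, Seal = 1*4 = 4.
Iteration 2: components of {Arm,Base,Seal} -> Bearing = 4*1 = 4.
Iteration 3: components of {Bearing} -> Cover = 4*4 = 16.
Iteration 4: no further components; recursion stops.
SUM(amt) = 1 + 4 + 2 + 4 + 4 + 16 = 31.

31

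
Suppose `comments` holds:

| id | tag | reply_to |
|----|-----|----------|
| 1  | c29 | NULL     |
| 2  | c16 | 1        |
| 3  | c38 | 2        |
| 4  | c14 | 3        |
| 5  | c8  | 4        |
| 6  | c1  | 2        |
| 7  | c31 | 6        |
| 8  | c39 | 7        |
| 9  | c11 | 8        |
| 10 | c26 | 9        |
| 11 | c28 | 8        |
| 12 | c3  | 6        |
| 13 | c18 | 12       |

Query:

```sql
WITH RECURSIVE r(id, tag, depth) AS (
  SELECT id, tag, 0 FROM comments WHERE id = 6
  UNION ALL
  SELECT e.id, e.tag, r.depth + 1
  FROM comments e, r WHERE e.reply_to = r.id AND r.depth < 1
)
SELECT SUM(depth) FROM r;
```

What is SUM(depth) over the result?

Base: id=6 (c1) at depth 0.
Iteration 1: rows with reply_to in {6} -> c31 (id 7, depth 1), c3 (id 12, depth 1).
Iteration 2: depth < 1 fails for all current rows; recursion stops.
SUM(depth) = 0 + 1 + 1 = 2.

2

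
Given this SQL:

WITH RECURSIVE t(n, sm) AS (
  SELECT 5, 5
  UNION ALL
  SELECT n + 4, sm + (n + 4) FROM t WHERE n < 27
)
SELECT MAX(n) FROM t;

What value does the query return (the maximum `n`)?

29

Base: n=5, sm=5.
Iteration 1: 5 < 27 holds -> n = 5 + 4 = 9, sm = 5 + 9 = 14.
Iteration 2: 9 < 27 holds -> n = 9 + 4 = 13, sm = 14 + 13 = 27.
Iteration 3: 13 < 27 holds -> n = 13 + 4 = 17, sm = 27 + 17 = 44.
Iteration 4: 17 < 27 holds -> n = 17 + 4 = 21, sm = 44 + 21 = 65.
Iteration 5: 21 < 27 holds -> n = 21 + 4 = 25, sm = 65 + 25 = 90.
Iteration 6: 25 < 27 holds -> n = 25 + 4 = 29, sm = 90 + 29 = 119.
Iteration 7: 29 < 27 fails; recursion stops.
n values: 5, 9, 13, 17, 21, 25, 29; the maximum is 29.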